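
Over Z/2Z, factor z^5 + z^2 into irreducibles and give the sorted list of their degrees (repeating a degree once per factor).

Write h(z) = z^5 + z^2.
Roots in Z/2Z: h(0) = 0 → root; h(1) = 0 → root.
Linear factors from roots: (z), (z + 1).
Complete factorization: h(z) = (z + 1)·(z)^2·(z^2 + z + 1).
Factor degrees with multiplicity: 1 + 1 + 1 + 2 = 5.

1, 1, 1, 2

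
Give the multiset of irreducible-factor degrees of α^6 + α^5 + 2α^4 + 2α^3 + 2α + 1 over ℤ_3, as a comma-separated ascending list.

Write g(α) = α^6 + α^5 + 2α^4 + 2α^3 + 2α + 1.
Roots in ℤ_3: g(0) = 1; g(1) = 0 → root; g(2) = 2.
Linear factors from roots: (α + 2).
Complete factorization: g(α) = (α + 2)^2·(α^4 + α^2 + α + 1).
Factor degrees with multiplicity: 1 + 1 + 4 = 6.

1, 1, 4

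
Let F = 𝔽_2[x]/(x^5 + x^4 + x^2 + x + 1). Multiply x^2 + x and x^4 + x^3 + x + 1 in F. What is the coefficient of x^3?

0

Multiply in 𝔽_2[x]: (x^2 + x)·(x^4 + x^3 + x + 1) = x^6 + x^4 + x^3 + x.
Reduce using x^5 ≡ x^4 + x^2 + x + 1 (mod x^5 + x^4 + x^2 + x + 1).
Reduced: x + 1.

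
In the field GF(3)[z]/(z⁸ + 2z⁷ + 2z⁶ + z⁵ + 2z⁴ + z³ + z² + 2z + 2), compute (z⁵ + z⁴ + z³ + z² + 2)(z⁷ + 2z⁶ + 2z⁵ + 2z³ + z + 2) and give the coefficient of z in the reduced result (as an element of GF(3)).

0

Multiply in GF(3)[z]: (z⁵ + z⁴ + z³ + z² + 2)·(z⁷ + 2z⁶ + 2z⁵ + 2z³ + z + 2) = z¹² + 2z¹⁰ + 2z⁹ + z⁶ + z³ + 2z² + 2z + 1.
Reduce using z⁸ ≡ z⁷ + z⁶ + 2z⁵ + z⁴ + 2z³ + 2z² + z + 1 (mod z⁸ + 2z⁷ + 2z⁶ + z⁵ + 2z⁴ + z³ + z² + 2z + 2).
Reduced: z⁶ + z⁵ + 2z⁴ + 2z³ + 2z² + 2.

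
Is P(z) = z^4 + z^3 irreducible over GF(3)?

No

Check for roots in GF(3): P(0) = 0 → root; P(1) = 2; P(2) = 0 → root.
P(0) = 0, so (z) divides P(z); P is reducible.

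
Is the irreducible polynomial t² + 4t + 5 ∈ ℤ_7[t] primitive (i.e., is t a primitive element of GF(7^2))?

Write f(t) = t² + 4t + 5.
|GF(7^2)^×| = 7^2 − 1 = 48. Prime factorization: 48 = 2^4·3.
f is primitive ⇔ t has order 48 in GF(7)[t]/(f), i.e. t^(48/q) ≠ 1 for each prime q | 48.
t^(24) mod f = 6.
t^(16) mod f = 4.
None equal 1, so t has full order 48; f is primitive.

Yes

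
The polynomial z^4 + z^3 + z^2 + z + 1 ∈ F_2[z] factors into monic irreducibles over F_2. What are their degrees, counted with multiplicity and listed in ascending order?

Write f(z) = z^4 + z^3 + z^2 + z + 1.
Roots in F_2: f(0) = 1; f(1) = 1.
Complete factorization: f(z) = (z^4 + z^3 + z^2 + z + 1).
Factor degrees with multiplicity: 4 = 4.

4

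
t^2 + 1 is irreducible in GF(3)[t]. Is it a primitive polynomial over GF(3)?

No

Write f(t) = t^2 + 1.
|GF(3^2)^×| = 3^2 − 1 = 8. Prime factorization: 8 = 2^3.
f is primitive ⇔ t has order 8 in GF(3)[t]/(f), i.e. t^(8/q) ≠ 1 for each prime q | 8.
t^(4) mod f = 1
Since t^(4) = 1, the order of t divides 4 < 8; not primitive.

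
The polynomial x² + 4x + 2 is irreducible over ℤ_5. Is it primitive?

Yes

Write f(x) = x² + 4x + 2.
|GF(5^2)^×| = 5^2 − 1 = 24. Prime factorization: 24 = 2^3·3.
f is primitive ⇔ x has order 24 in GF(5)[x]/(f), i.e. x^(24/q) ≠ 1 for each prime q | 24.
x^(12) mod f = 4.
x^(8) mod f = 2x + 1.
None equal 1, so x has full order 24; f is primitive.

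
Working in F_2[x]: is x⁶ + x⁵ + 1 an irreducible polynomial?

Yes

Write h(x) = x⁶ + x⁵ + 1.
Check for roots in F_2: h(0) = 1; h(1) = 1.
No roots, so no linear factors.
Monic irreducibles of degree 2 over GF(2): x² + x + 1.
None of them divide h (all give nonzero remainder).
Monic irreducibles of degree 3 over GF(2): x³ + x + 1, x³ + x² + 1.
None of them divide h (all give nonzero remainder).
No irreducible factor of degree ≤ 3 exists, so h is irreducible over GF(2).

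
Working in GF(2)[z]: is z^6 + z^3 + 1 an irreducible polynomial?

Write P(z) = z^6 + z^3 + 1.
Check for roots in GF(2): P(0) = 1; P(1) = 1.
No roots, so no linear factors.
Monic irreducibles of degree 2 over GF(2): z^2 + z + 1.
None of them divide P (all give nonzero remainder).
Monic irreducibles of degree 3 over GF(2): z^3 + z + 1, z^3 + z^2 + 1.
None of them divide P (all give nonzero remainder).
No irreducible factor of degree ≤ 3 exists, so P is irreducible over GF(2).

Yes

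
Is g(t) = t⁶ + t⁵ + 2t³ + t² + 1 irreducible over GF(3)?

Check for roots in GF(3): g(0) = 1; g(1) = 0 → root; g(2) = 0 → root.
g(1) = 0, so (t − 1) divides g(t); g is reducible.

No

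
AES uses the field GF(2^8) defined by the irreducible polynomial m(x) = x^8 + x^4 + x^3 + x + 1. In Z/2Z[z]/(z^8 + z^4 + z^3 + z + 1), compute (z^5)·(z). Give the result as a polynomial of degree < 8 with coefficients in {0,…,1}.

Multiply in Z/2Z[z]: (z^5)·(z) = z^6.
Reduced: z^6.

z^6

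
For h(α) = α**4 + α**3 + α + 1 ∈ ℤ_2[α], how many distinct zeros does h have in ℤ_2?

1

Evaluate at each of the 2 elements of ℤ_2:
h(0) = 1; h(1) = 0 → root.
Roots: {1}.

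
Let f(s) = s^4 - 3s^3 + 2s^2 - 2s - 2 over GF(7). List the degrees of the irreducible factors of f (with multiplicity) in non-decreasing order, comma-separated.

4

Complete factorization: f(s) = (s^4 - 3s^3 + 2s^2 - 2s - 2).
Factor degrees with multiplicity: 4 = 4.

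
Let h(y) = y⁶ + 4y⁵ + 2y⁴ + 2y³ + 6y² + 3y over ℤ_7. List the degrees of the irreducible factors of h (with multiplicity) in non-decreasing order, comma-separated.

1, 1, 2, 2

Linear factors from roots: (y), (y + 1).
Complete factorization: h(y) = (y)·(y + 1)·(y² + 4y + 6)·(y² + 6y + 4).
Factor degrees with multiplicity: 1 + 1 + 2 + 2 = 6.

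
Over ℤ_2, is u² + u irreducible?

Write f(u) = u² + u.
Check for roots in ℤ_2: f(0) = 0 → root; f(1) = 0 → root.
f(0) = 0, so (u) divides f(u); f is reducible.

No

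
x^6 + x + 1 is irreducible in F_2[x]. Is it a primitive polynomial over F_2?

Yes

Write f(x) = x^6 + x + 1.
|GF(2^6)^×| = 2^6 − 1 = 63. Prime factorization: 63 = 3^2·7.
f is primitive ⇔ x has order 63 in GF(2)[x]/(f), i.e. x^(63/q) ≠ 1 for each prime q | 63.
x^(21) mod f = x^5 + x^4 + x^3 + x + 1.
x^(9) mod f = x^4 + x^3.
None equal 1, so x has full order 63; f is primitive.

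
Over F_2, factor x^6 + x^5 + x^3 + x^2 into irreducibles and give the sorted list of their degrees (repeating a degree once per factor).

Write h(x) = x^6 + x^5 + x^3 + x^2.
Roots in F_2: h(0) = 0 → root; h(1) = 0 → root.
Linear factors from roots: (x), (x + 1).
Complete factorization: h(x) = (x)^2·(x + 1)^2·(x^2 + x + 1).
Factor degrees with multiplicity: 1 + 1 + 1 + 1 + 2 = 6.

1, 1, 1, 1, 2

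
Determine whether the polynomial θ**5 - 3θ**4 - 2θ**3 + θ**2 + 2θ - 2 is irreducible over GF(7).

Write m(θ) = θ**5 - 3θ**4 - 2θ**3 + θ**2 + 2θ - 2.
Check for roots in GF(7): m(0) = 5; m(1) = 4; m(2) = 2; m(3) = 1; m(4) = 3; m(5) = 4; m(6) = 2.
No roots, so no linear factors.
Degree-2 irreducible divisors: test the 21 monic irreducibles of degree 2 over GF(7).
None of them divide m (all give nonzero remainder).
No irreducible factor of degree ≤ 2 exists, so m is irreducible over GF(7).

Yes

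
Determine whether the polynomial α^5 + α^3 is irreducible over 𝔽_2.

Write g(α) = α^5 + α^3.
Check for roots in 𝔽_2: g(0) = 0 → root; g(1) = 0 → root.
g(0) = 0, so (α) divides g(α); g is reducible.

No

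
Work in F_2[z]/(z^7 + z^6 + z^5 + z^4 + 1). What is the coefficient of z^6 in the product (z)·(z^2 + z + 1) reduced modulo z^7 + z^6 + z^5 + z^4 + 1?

Multiply in F_2[z]: (z)·(z^2 + z + 1) = z^3 + z^2 + z.
Reduced: z^3 + z^2 + z.

0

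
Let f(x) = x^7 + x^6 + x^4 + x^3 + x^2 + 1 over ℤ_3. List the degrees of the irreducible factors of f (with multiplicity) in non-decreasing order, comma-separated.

Roots in ℤ_3: f(0) = 1; f(1) = 0 → root; f(2) = 2.
Linear factors from roots: (x - 1).
Complete factorization: f(x) = (x - 1)·(x^2 + x - 1)·(x^2 - x - 1)^2.
Factor degrees with multiplicity: 1 + 2 + 2 + 2 = 7.

1, 2, 2, 2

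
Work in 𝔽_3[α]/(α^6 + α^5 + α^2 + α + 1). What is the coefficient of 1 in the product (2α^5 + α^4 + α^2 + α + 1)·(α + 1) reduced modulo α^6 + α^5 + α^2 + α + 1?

2

Multiply in 𝔽_3[α]: (2α^5 + α^4 + α^2 + α + 1)·(α + 1) = 2α^6 + α^4 + α^3 + 2α^2 + 2α + 1.
Reduce using α^6 ≡ 2α^5 + 2α^2 + 2α + 2 (mod α^6 + α^5 + α^2 + α + 1).
Reduced: α^5 + α^4 + α^3 + 2.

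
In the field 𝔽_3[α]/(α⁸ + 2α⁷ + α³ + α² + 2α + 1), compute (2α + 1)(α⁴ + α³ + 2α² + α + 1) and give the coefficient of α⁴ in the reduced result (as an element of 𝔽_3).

0

Multiply in 𝔽_3[α]: (2α + 1)·(α⁴ + α³ + 2α² + α + 1) = 2α⁵ + 2α³ + α² + 1.
Reduced: 2α⁵ + 2α³ + α² + 1.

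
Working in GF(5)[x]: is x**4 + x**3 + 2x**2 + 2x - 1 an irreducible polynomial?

Write m(x) = x**4 + x**3 + 2x**2 + 2x - 1.
Check for roots in GF(5): m(0) = 4; m(1) = 0 → root; m(2) = 0 → root; m(3) = 1; m(4) = 4.
m(1) = 0, so (x − 1) divides m(x); m is reducible.

No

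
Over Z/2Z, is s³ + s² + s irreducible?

No

Write m(s) = s³ + s² + s.
Check for roots in Z/2Z: m(0) = 0 → root; m(1) = 1.
m(0) = 0, so (s) divides m(s); m is reducible.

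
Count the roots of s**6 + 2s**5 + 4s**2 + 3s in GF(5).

Write P(s) = s**6 + 2s**5 + 4s**2 + 3s.
Evaluate at each of the 5 elements of GF(5):
P(0) = 0 → root; P(1) = 0 → root; P(2) = 0 → root; P(3) = 0 → root; P(4) = 0 → root.
Roots: {0, 1, 2, 3, 4}.

5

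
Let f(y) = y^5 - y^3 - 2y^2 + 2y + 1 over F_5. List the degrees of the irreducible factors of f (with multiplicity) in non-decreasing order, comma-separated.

Roots in F_5: f(0) = 1; f(1) = 1; f(2) = 1; f(3) = 0 → root; f(4) = 2.
Linear factors from roots: (y + 2).
Complete factorization: f(y) = (y + 2)·(y^4 - 2y^3 - 2y^2 + 2y - 2).
Factor degrees with multiplicity: 1 + 4 = 5.

1, 4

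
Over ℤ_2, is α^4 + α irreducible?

Write P(α) = α^4 + α.
Check for roots in ℤ_2: P(0) = 0 → root; P(1) = 0 → root.
P(0) = 0, so (α) divides P(α); P is reducible.

No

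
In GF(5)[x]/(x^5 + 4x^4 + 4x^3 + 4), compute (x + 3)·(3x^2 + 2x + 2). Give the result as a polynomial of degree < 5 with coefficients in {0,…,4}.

Multiply in GF(5)[x]: (x + 3)·(3x^2 + 2x + 2) = 3x^3 + x^2 + 3x + 1.
Reduced: 3x^3 + x^2 + 3x + 1.

3x^3 + x^2 + 3x + 1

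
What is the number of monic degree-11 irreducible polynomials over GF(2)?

186

By the necklace-counting formula, N_2(11) = (1/11) Σ_{d|11} μ(11/d)·2^d.
Divisors of 11: 1, 11; μ(11/d) for each: -1, 1.
Σ = − 2^1 + 2^11 = 2046.
N = 2046/11 = 186.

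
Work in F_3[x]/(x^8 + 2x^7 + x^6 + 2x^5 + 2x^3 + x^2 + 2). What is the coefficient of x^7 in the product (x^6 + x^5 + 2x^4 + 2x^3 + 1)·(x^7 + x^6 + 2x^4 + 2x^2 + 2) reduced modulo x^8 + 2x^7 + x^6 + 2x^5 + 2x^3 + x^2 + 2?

Multiply in F_3[x]: (x^6 + x^5 + 2x^4 + 2x^3 + 1)·(x^7 + x^6 + 2x^4 + 2x^2 + 2) = x^13 + 2x^12 + x^9 + x^7 + x^6 + x^3 + 2x^2 + 2.
Reduce using x^8 ≡ x^7 + 2x^6 + x^5 + x^3 + 2x^2 + 1 (mod x^8 + 2x^7 + x^6 + 2x^5 + 2x^3 + x^2 + 2).
Reduced: x^5 + 2x^4 + 2x + 1.

0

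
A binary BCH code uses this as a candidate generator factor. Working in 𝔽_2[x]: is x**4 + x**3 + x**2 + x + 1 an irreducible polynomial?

Write f(x) = x**4 + x**3 + x**2 + x + 1.
Check for roots in 𝔽_2: f(0) = 1; f(1) = 1.
No roots, so no linear factors.
Monic irreducibles of degree 2 over GF(2): x**2 + x + 1.
None of them divide f (all give nonzero remainder).
No irreducible factor of degree ≤ 2 exists, so f is irreducible over GF(2).

Yes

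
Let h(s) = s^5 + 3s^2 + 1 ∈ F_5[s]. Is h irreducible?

No

Check for roots in F_5: h(0) = 1; h(1) = 0 → root; h(2) = 0 → root; h(3) = 1; h(4) = 3.
h(1) = 0, so (s − 1) divides h(s); h is reducible.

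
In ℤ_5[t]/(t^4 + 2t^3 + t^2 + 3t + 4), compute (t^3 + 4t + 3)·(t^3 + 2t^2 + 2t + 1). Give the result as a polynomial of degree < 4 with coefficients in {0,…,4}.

4t^3 + 3

Multiply in ℤ_5[t]: (t^3 + 4t + 3)·(t^3 + 2t^2 + 2t + 1) = t^6 + 2t^5 + t^4 + 2t^3 + 4t^2 + 3.
Reduce using t^4 ≡ 3t^3 + 4t^2 + 2t + 1 (mod t^4 + 2t^3 + t^2 + 3t + 4).
Reduced: 4t^3 + 3.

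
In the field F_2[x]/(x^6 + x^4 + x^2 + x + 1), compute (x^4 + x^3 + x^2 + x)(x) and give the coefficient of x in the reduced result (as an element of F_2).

0

Multiply in F_2[x]: (x^4 + x^3 + x^2 + x)·(x) = x^5 + x^4 + x^3 + x^2.
Reduced: x^5 + x^4 + x^3 + x^2.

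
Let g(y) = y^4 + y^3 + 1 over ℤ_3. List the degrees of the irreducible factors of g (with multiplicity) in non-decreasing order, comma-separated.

Roots in ℤ_3: g(0) = 1; g(1) = 0 → root; g(2) = 1.
Linear factors from roots: (y - 1).
Complete factorization: g(y) = (y - 1)·(y^3 - y^2 - y - 1).
Factor degrees with multiplicity: 1 + 3 = 4.

1, 3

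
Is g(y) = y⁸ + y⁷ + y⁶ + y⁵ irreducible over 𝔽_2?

No

Check for roots in 𝔽_2: g(0) = 0 → root; g(1) = 0 → root.
g(0) = 0, so (y) divides g(y); g is reducible.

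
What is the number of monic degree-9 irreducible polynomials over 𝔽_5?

x^(5^9) − x is the product of all monic irreducibles of degree dividing 9; Möbius inversion gives N = (1/9) Σ μ(9/d)·5^d.
Divisors of 9: 1, 3, 9; μ(9/d) for each: 0, -1, 1.
Σ = − 5^3 + 5^9 = 1953000.
N = 1953000/9 = 217000.

217000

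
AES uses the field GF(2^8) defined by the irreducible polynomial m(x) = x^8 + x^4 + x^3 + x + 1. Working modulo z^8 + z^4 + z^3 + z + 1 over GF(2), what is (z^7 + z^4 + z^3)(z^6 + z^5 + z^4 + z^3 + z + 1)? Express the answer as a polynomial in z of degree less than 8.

z^7 + z^6 + z^3 + z^2 + 1

Multiply in GF(2)[z]: (z^7 + z^4 + z^3)·(z^6 + z^5 + z^4 + z^3 + z + 1) = z^13 + z^12 + z^11 + z^8 + z^7 + z^6 + z^5 + z^3.
Reduce using z^8 ≡ z^4 + z^3 + z + 1 (mod z^8 + z^4 + z^3 + z + 1).
Reduced: z^7 + z^6 + z^3 + z^2 + 1.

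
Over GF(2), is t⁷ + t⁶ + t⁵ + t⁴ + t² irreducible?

Write h(t) = t⁷ + t⁶ + t⁵ + t⁴ + t².
Check for roots in GF(2): h(0) = 0 → root; h(1) = 1.
h(0) = 0, so (t) divides h(t); h is reducible.

No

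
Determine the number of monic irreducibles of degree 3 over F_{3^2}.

240

Gauss's count: N_{9}(3) = (1/3) Σ_{d|3} μ(3/d)·9^d.
Divisors of 3: 1, 3; μ(3/d) for each: -1, 1.
Σ = − 9^1 + 9^3 = 720.
N = 720/3 = 240.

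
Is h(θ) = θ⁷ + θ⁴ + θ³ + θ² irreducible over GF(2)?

Check for roots in GF(2): h(0) = 0 → root; h(1) = 0 → root.
h(0) = 0, so (θ) divides h(θ); h is reducible.

No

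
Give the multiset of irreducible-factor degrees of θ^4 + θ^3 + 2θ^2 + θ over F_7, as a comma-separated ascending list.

1, 1, 2

Write f(θ) = θ^4 + θ^3 + 2θ^2 + θ.
Linear factors from roots: (θ), (θ + 2).
Complete factorization: f(θ) = (θ)·(θ + 2)·(θ^2 + 6θ + 4).
Factor degrees with multiplicity: 1 + 1 + 2 = 4.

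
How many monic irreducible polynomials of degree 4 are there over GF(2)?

3

The number of monic irreducibles of degree 4 over GF(2) is (1/4)·Σ_{d∣4} μ(4/d) 2^d.
Divisors of 4: 1, 2, 4; μ(4/d) for each: 0, -1, 1.
Σ = − 2^2 + 2^4 = 12.
N = 12/4 = 3.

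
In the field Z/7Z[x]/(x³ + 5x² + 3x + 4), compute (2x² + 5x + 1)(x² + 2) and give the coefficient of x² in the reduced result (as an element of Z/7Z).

3

Multiply in Z/7Z[x]: (2x² + 5x + 1)·(x² + 2) = 2x⁴ + 5x³ + 5x² + 3x + 2.
Reduce using x³ ≡ 2x² + 4x + 3 (mod x³ + 5x² + 3x + 4).
Reduced: 3x² + 3x + 1.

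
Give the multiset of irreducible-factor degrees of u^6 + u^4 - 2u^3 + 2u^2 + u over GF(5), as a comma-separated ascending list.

Write h(u) = u^6 + u^4 - 2u^3 + 2u^2 + u.
Roots in GF(5): h(0) = 0 → root; h(1) = 3; h(2) = 4; h(3) = 2; h(4) = 0 → root.
Linear factors from roots: (u), (u + 1).
Complete factorization: h(u) = (u)·(u + 1)·(u^2 + 2u - 1)^2.
Factor degrees with multiplicity: 1 + 1 + 2 + 2 = 6.

1, 1, 2, 2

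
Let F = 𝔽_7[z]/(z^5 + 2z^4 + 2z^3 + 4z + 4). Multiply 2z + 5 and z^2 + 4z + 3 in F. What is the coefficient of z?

Multiply in 𝔽_7[z]: (2z + 5)·(z^2 + 4z + 3) = 2z^3 + 6z^2 + 5z + 1.
Reduced: 2z^3 + 6z^2 + 5z + 1.

5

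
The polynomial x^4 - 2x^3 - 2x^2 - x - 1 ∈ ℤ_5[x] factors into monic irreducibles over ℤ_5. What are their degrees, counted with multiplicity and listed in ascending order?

1, 1, 2

Write h(x) = x^4 - 2x^3 - 2x^2 - x - 1.
Roots in ℤ_5: h(0) = 4; h(1) = 0 → root; h(2) = 4; h(3) = 0 → root; h(4) = 1.
Linear factors from roots: (x - 1), (x + 2).
Complete factorization: h(x) = (x + 2)·(x - 1)·(x^2 + 2x - 2).
Factor degrees with multiplicity: 1 + 1 + 2 = 4.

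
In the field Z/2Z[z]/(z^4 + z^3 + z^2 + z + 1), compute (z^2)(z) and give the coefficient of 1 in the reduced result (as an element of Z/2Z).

Multiply in Z/2Z[z]: (z^2)·(z) = z^3.
Reduced: z^3.

0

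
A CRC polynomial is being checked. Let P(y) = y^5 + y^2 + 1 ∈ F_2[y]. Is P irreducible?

Yes

Check for roots in F_2: P(0) = 1; P(1) = 1.
No roots, so no linear factors.
Monic irreducibles of degree 2 over GF(2): y^2 + y + 1.
None of them divide P (all give nonzero remainder).
No irreducible factor of degree ≤ 2 exists, so P is irreducible over GF(2).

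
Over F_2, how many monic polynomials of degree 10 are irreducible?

Gauss's count: N_{2}(10) = (1/10) Σ_{d|10} μ(10/d)·2^d.
Divisors of 10: 1, 2, 5, 10; μ(10/d) for each: 1, -1, -1, 1.
Σ = 2^1 − 2^2 − 2^5 + 2^10 = 990.
N = 990/10 = 99.

99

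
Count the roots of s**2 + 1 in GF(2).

1

Write P(s) = s**2 + 1.
Evaluate at each of the 2 elements of GF(2):
P(0) = 1; P(1) = 0 → root.
Roots: {1}.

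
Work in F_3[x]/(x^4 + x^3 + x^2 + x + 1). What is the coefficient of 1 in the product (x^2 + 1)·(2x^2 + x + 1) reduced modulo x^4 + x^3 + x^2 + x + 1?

Multiply in F_3[x]: (x^2 + 1)·(2x^2 + x + 1) = 2x^4 + x^3 + x + 1.
Reduce using x^4 ≡ 2x^3 + 2x^2 + 2x + 2 (mod x^4 + x^3 + x^2 + x + 1).
Reduced: 2x^3 + x^2 + 2x + 2.

2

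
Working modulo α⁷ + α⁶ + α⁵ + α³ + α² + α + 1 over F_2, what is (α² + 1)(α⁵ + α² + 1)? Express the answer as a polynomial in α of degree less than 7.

Multiply in F_2[α]: (α² + 1)·(α⁵ + α² + 1) = α⁷ + α⁵ + α⁴ + 1.
Reduce using α⁷ ≡ α⁶ + α⁵ + α³ + α² + α + 1 (mod α⁷ + α⁶ + α⁵ + α³ + α² + α + 1).
Reduced: α⁶ + α⁴ + α³ + α² + α.

α^6 + α^4 + α^3 + α^2 + α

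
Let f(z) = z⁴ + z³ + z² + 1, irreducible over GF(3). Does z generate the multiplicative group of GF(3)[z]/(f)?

No

|GF(3^4)^×| = 3^4 − 1 = 80. Prime factorization: 80 = 2^4·5.
f is primitive ⇔ z has order 80 in GF(3)[z]/(f), i.e. z^(80/q) ≠ 1 for each prime q | 80.
z^(40) mod f = 1
z^(16) mod f = 2z³ + z² + z.
Since z^(40) = 1, the order of z divides 40 < 80; not primitive.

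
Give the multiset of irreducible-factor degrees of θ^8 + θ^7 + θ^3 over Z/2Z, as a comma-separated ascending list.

1, 1, 1, 2, 3

Write g(θ) = θ^8 + θ^7 + θ^3.
Roots in Z/2Z: g(0) = 0 → root; g(1) = 1.
Linear factors from roots: (θ).
Complete factorization: g(θ) = (θ)^3·(θ^2 + θ + 1)·(θ^3 + θ + 1).
Factor degrees with multiplicity: 1 + 1 + 1 + 2 + 3 = 8.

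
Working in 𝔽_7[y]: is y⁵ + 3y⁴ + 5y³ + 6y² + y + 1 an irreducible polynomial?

Write h(y) = y⁵ + 3y⁴ + 5y³ + 6y² + y + 1.
Check for roots in 𝔽_7: h(0) = 1; h(1) = 3; h(2) = 0 → root; h(3) = 0 → root; h(4) = 1; h(5) = 6; h(6) = 3.
h(2) = 0, so (y − 2) divides h(y); h is reducible.

No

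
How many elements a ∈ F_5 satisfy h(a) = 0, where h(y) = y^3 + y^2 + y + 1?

3

Evaluate at each of the 5 elements of F_5:
h(0) = 1; h(1) = 4; h(2) = 0 → root; h(3) = 0 → root; h(4) = 0 → root.
Roots: {2, 3, 4}.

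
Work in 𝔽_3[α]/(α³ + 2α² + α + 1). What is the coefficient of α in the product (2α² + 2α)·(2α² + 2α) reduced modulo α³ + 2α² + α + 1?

2

Multiply in 𝔽_3[α]: (2α² + 2α)·(2α² + 2α) = α⁴ + 2α³ + α².
Reduce using α³ ≡ α² + 2α + 2 (mod α³ + 2α² + α + 1).
Reduced: 2α.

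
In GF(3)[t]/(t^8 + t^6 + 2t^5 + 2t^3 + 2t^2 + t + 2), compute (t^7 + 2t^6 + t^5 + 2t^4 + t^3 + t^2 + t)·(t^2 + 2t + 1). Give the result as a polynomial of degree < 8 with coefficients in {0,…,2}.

Multiply in GF(3)[t]: (t^7 + 2t^6 + t^5 + 2t^4 + t^3 + t^2 + t)·(t^2 + 2t + 1) = t^9 + t^8 + 2t^4 + t^3 + t.
Reduce using t^8 ≡ 2t^6 + t^5 + t^3 + t^2 + 2t + 1 (mod t^8 + t^6 + 2t^5 + 2t^3 + 2t^2 + t + 2).
Reduced: 2t^7 + t^5 + t + 1.

2t^7 + t^5 + t + 1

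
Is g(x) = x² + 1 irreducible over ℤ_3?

Yes

Check for roots in ℤ_3: g(0) = 1; g(1) = 2; g(2) = 2.
No roots. A degree-2 polynomial over a field with no linear factor is irreducible.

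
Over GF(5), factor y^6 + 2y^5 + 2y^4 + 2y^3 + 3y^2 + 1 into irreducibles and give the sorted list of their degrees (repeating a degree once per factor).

6

Write g(y) = y^6 + 2y^5 + 2y^4 + 2y^3 + 3y^2 + 1.
Roots in GF(5): g(0) = 1; g(1) = 1; g(2) = 4; g(3) = 4; g(4) = 3.
Complete factorization: g(y) = (y^6 + 2y^5 + 2y^4 + 2y^3 + 3y^2 + 1).
Factor degrees with multiplicity: 6 = 6.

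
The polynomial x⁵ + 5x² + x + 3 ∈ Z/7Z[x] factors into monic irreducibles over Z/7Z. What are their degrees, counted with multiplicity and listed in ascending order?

1, 2, 2

Write h(x) = x⁵ + 5x² + x + 3.
Linear factors from roots: (x + 4).
Complete factorization: h(x) = (x + 4)·(x² + 5x + 2)·(x² + 5x + 3).
Factor degrees with multiplicity: 1 + 2 + 2 = 5.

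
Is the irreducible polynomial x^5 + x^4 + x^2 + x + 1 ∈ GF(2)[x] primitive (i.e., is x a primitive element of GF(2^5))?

Write f(x) = x^5 + x^4 + x^2 + x + 1.
|GF(2^5)^×| = 2^5 − 1 = 31. Prime factorization: 31 = 31.
f is primitive ⇔ x has order 31 in GF(2)[x]/(f), i.e. x^(31/q) ≠ 1 for each prime q | 31.
x^(1) mod f = x.
None equal 1, so x has full order 31; f is primitive.

Yes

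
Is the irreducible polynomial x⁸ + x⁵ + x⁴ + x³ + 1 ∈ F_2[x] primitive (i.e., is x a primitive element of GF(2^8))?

Write f(x) = x⁸ + x⁵ + x⁴ + x³ + 1.
|GF(2^8)^×| = 2^8 − 1 = 255. Prime factorization: 255 = 3·5·17.
f is primitive ⇔ x has order 255 in GF(2)[x]/(f), i.e. x^(255/q) ≠ 1 for each prime q | 255.
x^(85) mod f = 1
x^(51) mod f = 1
x^(15) mod f = x⁶ + x³ + x² + x.
Since x^(85) = 1, the order of x divides 85 < 255; not primitive.

No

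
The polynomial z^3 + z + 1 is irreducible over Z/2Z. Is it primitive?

Yes

Write f(z) = z^3 + z + 1.
|GF(2^3)^×| = 2^3 − 1 = 7. Prime factorization: 7 = 7.
f is primitive ⇔ z has order 7 in GF(2)[z]/(f), i.e. z^(7/q) ≠ 1 for each prime q | 7.
z^(1) mod f = z.
None equal 1, so z has full order 7; f is primitive.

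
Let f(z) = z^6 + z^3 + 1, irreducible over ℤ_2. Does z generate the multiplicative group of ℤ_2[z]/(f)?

No

|GF(2^6)^×| = 2^6 − 1 = 63. Prime factorization: 63 = 3^2·7.
f is primitive ⇔ z has order 63 in GF(2)[z]/(f), i.e. z^(63/q) ≠ 1 for each prime q | 63.
z^(21) mod f = z^3.
z^(9) mod f = 1
Since z^(9) = 1, the order of z divides 9 < 63; not primitive.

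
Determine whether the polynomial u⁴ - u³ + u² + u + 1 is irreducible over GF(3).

No

Write g(u) = u⁴ - u³ + u² + u + 1.
Check for roots in GF(3): g(0) = 1; g(1) = 0 → root; g(2) = 0 → root.
g(1) = 0, so (u − 1) divides g(u); g is reducible.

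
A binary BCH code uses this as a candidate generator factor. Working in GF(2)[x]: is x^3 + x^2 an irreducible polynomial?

Write g(x) = x^3 + x^2.
Check for roots in GF(2): g(0) = 0 → root; g(1) = 0 → root.
g(0) = 0, so (x) divides g(x); g is reducible.

No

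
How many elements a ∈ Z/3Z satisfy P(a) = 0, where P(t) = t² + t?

2

Evaluate at each of the 3 elements of Z/3Z:
P(0) = 0 → root; P(1) = 2; P(2) = 0 → root.
Roots: {0, 2}.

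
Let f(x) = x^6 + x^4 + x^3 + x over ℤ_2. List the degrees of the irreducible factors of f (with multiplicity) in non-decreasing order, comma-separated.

Roots in ℤ_2: f(0) = 0 → root; f(1) = 0 → root.
Linear factors from roots: (x), (x + 1).
Complete factorization: f(x) = (x)·(x + 1)^3·(x^2 + x + 1).
Factor degrees with multiplicity: 1 + 1 + 1 + 1 + 2 = 6.

1, 1, 1, 1, 2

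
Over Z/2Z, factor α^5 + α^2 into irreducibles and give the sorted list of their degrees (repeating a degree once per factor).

1, 1, 1, 2

Write h(α) = α^5 + α^2.
Roots in Z/2Z: h(0) = 0 → root; h(1) = 0 → root.
Linear factors from roots: (α), (α + 1).
Complete factorization: h(α) = (α + 1)·(α)^2·(α^2 + α + 1).
Factor degrees with multiplicity: 1 + 1 + 1 + 2 = 5.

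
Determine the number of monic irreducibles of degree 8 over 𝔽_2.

The number of monic irreducibles of degree 8 over GF(2) is (1/8)·Σ_{d∣8} μ(8/d) 2^d.
Divisors of 8: 1, 2, 4, 8; μ(8/d) for each: 0, 0, -1, 1.
Σ = − 2^4 + 2^8 = 240.
N = 240/8 = 30.

30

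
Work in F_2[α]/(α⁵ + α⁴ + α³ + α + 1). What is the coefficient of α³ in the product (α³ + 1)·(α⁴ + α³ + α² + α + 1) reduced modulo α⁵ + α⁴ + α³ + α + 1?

Multiply in F_2[α]: (α³ + 1)·(α⁴ + α³ + α² + α + 1) = α⁷ + α⁶ + α⁵ + α² + α + 1.
Reduce using α⁵ ≡ α⁴ + α³ + α + 1 (mod α⁵ + α⁴ + α³ + α + 1).
Reduced: α³ + α + 1.

1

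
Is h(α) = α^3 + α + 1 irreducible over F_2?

Check for roots in F_2: h(0) = 1; h(1) = 1.
No roots. A degree-3 polynomial over a field with no linear factor is irreducible.

Yes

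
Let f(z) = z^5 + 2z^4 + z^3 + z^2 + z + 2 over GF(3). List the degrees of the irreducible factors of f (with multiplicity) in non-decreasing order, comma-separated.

5

Roots in GF(3): f(0) = 2; f(1) = 2; f(2) = 2.
Complete factorization: f(z) = (z^5 + 2z^4 + z^3 + z^2 + z + 2).
Factor degrees with multiplicity: 5 = 5.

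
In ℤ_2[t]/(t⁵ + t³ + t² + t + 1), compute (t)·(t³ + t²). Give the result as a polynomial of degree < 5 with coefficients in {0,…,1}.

Multiply in ℤ_2[t]: (t)·(t³ + t²) = t⁴ + t³.
Reduced: t⁴ + t³.

t^4 + t^3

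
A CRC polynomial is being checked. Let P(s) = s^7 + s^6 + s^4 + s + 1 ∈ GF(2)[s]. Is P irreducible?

Yes

Check for roots in GF(2): P(0) = 1; P(1) = 1.
No roots, so no linear factors.
Monic irreducibles of degree 2 over GF(2): s^2 + s + 1.
None of them divide P (all give nonzero remainder).
Monic irreducibles of degree 3 over GF(2): s^3 + s + 1, s^3 + s^2 + 1.
None of them divide P (all give nonzero remainder).
No irreducible factor of degree ≤ 3 exists, so P is irreducible over GF(2).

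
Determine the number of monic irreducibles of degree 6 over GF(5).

x^(5^6) − x is the product of all monic irreducibles of degree dividing 6; Möbius inversion gives N = (1/6) Σ μ(6/d)·5^d.
Divisors of 6: 1, 2, 3, 6; μ(6/d) for each: 1, -1, -1, 1.
Σ = 5^1 − 5^2 − 5^3 + 5^6 = 15480.
N = 15480/6 = 2580.

2580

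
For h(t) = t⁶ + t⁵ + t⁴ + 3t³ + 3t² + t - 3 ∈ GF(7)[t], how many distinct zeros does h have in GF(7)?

2

Evaluate at each of the 7 elements of GF(7):
h(0) = 4; h(1) = 0 → root; h(2) = 0 → root; h(3) = 6; h(4) = 3; h(5) = 3; h(6) = 4.
Roots: {1, 2}.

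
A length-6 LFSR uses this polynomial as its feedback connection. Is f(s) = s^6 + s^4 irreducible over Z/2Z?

No

Check for roots in Z/2Z: f(0) = 0 → root; f(1) = 0 → root.
f(0) = 0, so (s) divides f(s); f is reducible.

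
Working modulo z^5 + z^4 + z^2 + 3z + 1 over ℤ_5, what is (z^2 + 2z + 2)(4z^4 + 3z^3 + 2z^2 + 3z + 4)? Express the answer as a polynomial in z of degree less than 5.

4z^4 + 4z^3 + 4z + 1

Multiply in ℤ_5[z]: (z^2 + 2z + 2)·(4z^4 + 3z^3 + 2z^2 + 3z + 4) = 4z^6 + z^5 + z^4 + 3z^3 + 4z^2 + 4z + 3.
Reduce using z^5 ≡ 4z^4 + 4z^2 + 2z + 4 (mod z^5 + z^4 + z^2 + 3z + 1).
Reduced: 4z^4 + 4z^3 + 4z + 1.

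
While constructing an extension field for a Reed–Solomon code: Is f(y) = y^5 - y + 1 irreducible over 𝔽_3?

Check for roots in 𝔽_3: f(0) = 1; f(1) = 1; f(2) = 1.
No roots, so no linear factors.
Monic irreducibles of degree 2 over GF(3): y^2 + 1, y^2 + y - 1, y^2 - y - 1.
None of them divide f (all give nonzero remainder).
No irreducible factor of degree ≤ 2 exists, so f is irreducible over GF(3).

Yes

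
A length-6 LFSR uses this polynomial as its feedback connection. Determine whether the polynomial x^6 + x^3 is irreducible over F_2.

No

Write h(x) = x^6 + x^3.
Check for roots in F_2: h(0) = 0 → root; h(1) = 0 → root.
h(0) = 0, so (x) divides h(x); h is reducible.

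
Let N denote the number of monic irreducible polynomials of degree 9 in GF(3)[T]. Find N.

2184

x^(3^9) − x is the product of all monic irreducibles of degree dividing 9; Möbius inversion gives N = (1/9) Σ μ(9/d)·3^d.
Divisors of 9: 1, 3, 9; μ(9/d) for each: 0, -1, 1.
Σ = − 3^3 + 3^9 = 19656.
N = 19656/9 = 2184.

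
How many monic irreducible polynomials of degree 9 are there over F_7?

Gauss's count: N_{7}(9) = (1/9) Σ_{d|9} μ(9/d)·7^d.
Divisors of 9: 1, 3, 9; μ(9/d) for each: 0, -1, 1.
Σ = − 7^3 + 7^9 = 40353264.
N = 40353264/9 = 4483696.

4483696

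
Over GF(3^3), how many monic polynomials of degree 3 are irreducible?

6552

By the necklace-counting formula, N_27(3) = (1/3) Σ_{d|3} μ(3/d)·27^d.
Divisors of 3: 1, 3; μ(3/d) for each: -1, 1.
Σ = − 27^1 + 27^3 = 19656.
N = 19656/3 = 6552.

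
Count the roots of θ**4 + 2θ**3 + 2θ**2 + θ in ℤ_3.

3

Write g(θ) = θ**4 + 2θ**3 + 2θ**2 + θ.
Evaluate at each of the 3 elements of ℤ_3:
g(0) = 0 → root; g(1) = 0 → root; g(2) = 0 → root.
Roots: {0, 1, 2}.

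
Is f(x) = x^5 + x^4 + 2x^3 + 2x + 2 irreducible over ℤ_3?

Check for roots in ℤ_3: f(0) = 2; f(1) = 2; f(2) = 1.
No roots, so no linear factors.
Monic irreducibles of degree 2 over GF(3): x^2 + 1, x^2 + x + 2, x^2 + 2x + 2.
None of them divide f (all give nonzero remainder).
No irreducible factor of degree ≤ 2 exists, so f is irreducible over GF(3).

Yes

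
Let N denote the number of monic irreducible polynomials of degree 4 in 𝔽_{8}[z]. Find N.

By the necklace-counting formula, N_8(4) = (1/4) Σ_{d|4} μ(4/d)·8^d.
Divisors of 4: 1, 2, 4; μ(4/d) for each: 0, -1, 1.
Σ = − 8^2 + 8^4 = 4032.
N = 4032/4 = 1008.

1008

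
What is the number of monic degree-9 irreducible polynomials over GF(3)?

Gauss's count: N_{3}(9) = (1/9) Σ_{d|9} μ(9/d)·3^d.
Divisors of 9: 1, 3, 9; μ(9/d) for each: 0, -1, 1.
Σ = − 3^3 + 3^9 = 19656.
N = 19656/9 = 2184.

2184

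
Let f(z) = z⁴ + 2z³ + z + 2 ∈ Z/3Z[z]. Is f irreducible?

Check for roots in Z/3Z: f(0) = 2; f(1) = 0 → root; f(2) = 0 → root.
f(1) = 0, so (z − 1) divides f(z); f is reducible.

No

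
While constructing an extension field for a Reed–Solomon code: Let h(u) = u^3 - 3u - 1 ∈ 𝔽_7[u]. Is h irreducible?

Check for roots in 𝔽_7: h(0) = 6; h(1) = 4; h(2) = 1; h(3) = 3; h(4) = 2; h(5) = 4; h(6) = 1.
No roots. A degree-3 polynomial over a field with no linear factor is irreducible.

Yes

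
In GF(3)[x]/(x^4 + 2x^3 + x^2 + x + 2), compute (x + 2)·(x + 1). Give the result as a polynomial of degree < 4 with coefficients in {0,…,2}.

x^2 + 2

Multiply in GF(3)[x]: (x + 2)·(x + 1) = x^2 + 2.
Reduced: x^2 + 2.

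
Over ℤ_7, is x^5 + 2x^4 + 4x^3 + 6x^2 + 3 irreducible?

Yes

Write h(x) = x^5 + 2x^4 + 4x^3 + 6x^2 + 3.
Check for roots in ℤ_7: h(0) = 3; h(1) = 2; h(2) = 4; h(3) = 3; h(4) = 1; h(5) = 2; h(6) = 6.
No roots, so no linear factors.
Degree-2 irreducible divisors: test the 21 monic irreducibles of degree 2 over GF(7).
None of them divide h (all give nonzero remainder).
No irreducible factor of degree ≤ 2 exists, so h is irreducible over GF(7).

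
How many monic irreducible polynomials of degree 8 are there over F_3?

The number of monic irreducibles of degree 8 over GF(3) is (1/8)·Σ_{d∣8} μ(8/d) 3^d.
Divisors of 8: 1, 2, 4, 8; μ(8/d) for each: 0, 0, -1, 1.
Σ = − 3^4 + 3^8 = 6480.
N = 6480/8 = 810.

810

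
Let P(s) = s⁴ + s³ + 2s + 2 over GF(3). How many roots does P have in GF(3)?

Evaluate at each of the 3 elements of GF(3):
P(0) = 2; P(1) = 0 → root; P(2) = 0 → root.
Roots: {1, 2}.

2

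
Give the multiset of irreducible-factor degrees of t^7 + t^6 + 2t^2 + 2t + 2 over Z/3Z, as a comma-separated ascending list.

Write h(t) = t^7 + t^6 + 2t^2 + 2t + 2.
Roots in Z/3Z: h(0) = 2; h(1) = 2; h(2) = 2.
Complete factorization: h(t) = (t^7 + t^6 + 2t^2 + 2t + 2).
Factor degrees with multiplicity: 7 = 7.

7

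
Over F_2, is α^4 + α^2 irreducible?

No

Write P(α) = α^4 + α^2.
Check for roots in F_2: P(0) = 0 → root; P(1) = 0 → root.
P(0) = 0, so (α) divides P(α); P is reducible.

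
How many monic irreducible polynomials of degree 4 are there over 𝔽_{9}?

1620

The number of monic irreducibles of degree 4 over GF(9) is (1/4)·Σ_{d∣4} μ(4/d) 9^d.
Divisors of 4: 1, 2, 4; μ(4/d) for each: 0, -1, 1.
Σ = − 9^2 + 9^4 = 6480.
N = 6480/4 = 1620.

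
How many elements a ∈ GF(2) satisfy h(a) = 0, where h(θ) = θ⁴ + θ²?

Evaluate at each of the 2 elements of GF(2):
h(0) = 0 → root; h(1) = 0 → root.
Roots: {0, 1}.

2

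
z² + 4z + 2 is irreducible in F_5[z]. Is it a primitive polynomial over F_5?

Yes

Write f(z) = z² + 4z + 2.
|GF(5^2)^×| = 5^2 − 1 = 24. Prime factorization: 24 = 2^3·3.
f is primitive ⇔ z has order 24 in GF(5)[z]/(f), i.e. z^(24/q) ≠ 1 for each prime q | 24.
z^(12) mod f = 4.
z^(8) mod f = 2z + 1.
None equal 1, so z has full order 24; f is primitive.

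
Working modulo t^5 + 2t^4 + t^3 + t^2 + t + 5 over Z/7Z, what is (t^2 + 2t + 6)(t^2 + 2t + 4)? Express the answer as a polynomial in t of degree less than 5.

t^4 + 4t^3 + 6t + 3

Multiply in Z/7Z[t]: (t^2 + 2t + 6)·(t^2 + 2t + 4) = t^4 + 4t^3 + 6t + 3.
Reduced: t^4 + 4t^3 + 6t + 3.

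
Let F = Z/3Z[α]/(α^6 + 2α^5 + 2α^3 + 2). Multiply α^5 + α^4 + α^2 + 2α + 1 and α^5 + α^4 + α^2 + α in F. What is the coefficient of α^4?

Multiply in Z/3Z[α]: (α^5 + α^4 + α^2 + 2α + 1)·(α^5 + α^4 + α^2 + α) = α^10 + 2α^9 + α^8 + 2α^7 + 2α^6 + α^5 + 2α^4 + α.
Reduce using α^6 ≡ α^5 + α^3 + 1 (mod α^6 + 2α^5 + 2α^3 + 2).
Reduced: 2α^5 + α^4 + α^2 + 2α.

1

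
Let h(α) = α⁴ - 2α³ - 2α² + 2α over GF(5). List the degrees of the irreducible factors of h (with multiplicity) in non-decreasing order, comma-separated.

Roots in GF(5): h(0) = 0 → root; h(1) = 4; h(2) = 1; h(3) = 0 → root; h(4) = 4.
Linear factors from roots: (α), (α + 2).
Complete factorization: h(α) = (α)·(α + 2)·(α² + α + 1).
Factor degrees with multiplicity: 1 + 1 + 2 = 4.

1, 1, 2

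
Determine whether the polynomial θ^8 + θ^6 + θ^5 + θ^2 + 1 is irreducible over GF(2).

Write m(θ) = θ^8 + θ^6 + θ^5 + θ^2 + 1.
Check for roots in GF(2): m(0) = 1; m(1) = 1.
No roots, so no linear factors.
Monic irreducibles of degree 2 over GF(2): θ^2 + θ + 1.
None of them divide m (all give nonzero remainder).
Monic irreducibles of degree 3 over GF(2): θ^3 + θ + 1, θ^3 + θ^2 + 1.
None of them divide m (all give nonzero remainder).
Monic irreducibles of degree 4 over GF(2): θ^4 + θ + 1, θ^4 + θ^3 + 1, θ^4 + θ^3 + θ^2 + θ + 1.
None of them divide m (all give nonzero remainder).
No irreducible factor of degree ≤ 4 exists, so m is irreducible over GF(2).

Yes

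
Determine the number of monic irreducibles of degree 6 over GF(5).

By the necklace-counting formula, N_5(6) = (1/6) Σ_{d|6} μ(6/d)·5^d.
Divisors of 6: 1, 2, 3, 6; μ(6/d) for each: 1, -1, -1, 1.
Σ = 5^1 − 5^2 − 5^3 + 5^6 = 15480.
N = 15480/6 = 2580.

2580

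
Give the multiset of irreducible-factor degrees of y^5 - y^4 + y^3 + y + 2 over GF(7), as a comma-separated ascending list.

1, 1, 3

Write g(y) = y^5 - y^4 + y^3 + y + 2.
Linear factors from roots: (y - 2), (y + 2).
Complete factorization: g(y) = (y + 2)·(y - 2)·(y^3 - y^2 - 2y + 3).
Factor degrees with multiplicity: 1 + 1 + 3 = 5.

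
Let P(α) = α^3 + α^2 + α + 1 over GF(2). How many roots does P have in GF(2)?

1

Evaluate at each of the 2 elements of GF(2):
P(0) = 1; P(1) = 0 → root.
Roots: {1}.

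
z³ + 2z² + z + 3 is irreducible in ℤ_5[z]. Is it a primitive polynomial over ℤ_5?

Yes

Write f(z) = z³ + 2z² + z + 3.
|GF(5^3)^×| = 5^3 − 1 = 124. Prime factorization: 124 = 2^2·31.
f is primitive ⇔ z has order 124 in GF(5)[z]/(f), i.e. z^(124/q) ≠ 1 for each prime q | 124.
z^(62) mod f = 4.
z^(4) mod f = 3z² + 4z + 1.
None equal 1, so z has full order 124; f is primitive.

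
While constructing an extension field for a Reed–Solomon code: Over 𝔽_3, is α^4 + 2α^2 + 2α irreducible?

No

Write f(α) = α^4 + 2α^2 + 2α.
Check for roots in 𝔽_3: f(0) = 0 → root; f(1) = 2; f(2) = 1.
f(0) = 0, so (α) divides f(α); f is reducible.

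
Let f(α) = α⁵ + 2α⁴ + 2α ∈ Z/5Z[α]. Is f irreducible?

No

Check for roots in Z/5Z: f(0) = 0 → root; f(1) = 0 → root; f(2) = 3; f(3) = 1; f(4) = 4.
f(0) = 0, so (α) divides f(α); f is reducible.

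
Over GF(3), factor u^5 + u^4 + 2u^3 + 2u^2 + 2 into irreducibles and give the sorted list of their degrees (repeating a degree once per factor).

5

Write h(u) = u^5 + u^4 + 2u^3 + 2u^2 + 2.
Roots in GF(3): h(0) = 2; h(1) = 2; h(2) = 2.
Complete factorization: h(u) = (u^5 + u^4 + 2u^3 + 2u^2 + 2).
Factor degrees with multiplicity: 5 = 5.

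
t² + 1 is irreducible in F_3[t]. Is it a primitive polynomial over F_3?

Write f(t) = t² + 1.
|GF(3^2)^×| = 3^2 − 1 = 8. Prime factorization: 8 = 2^3.
f is primitive ⇔ t has order 8 in GF(3)[t]/(f), i.e. t^(8/q) ≠ 1 for each prime q | 8.
t^(4) mod f = 1
Since t^(4) = 1, the order of t divides 4 < 8; not primitive.

No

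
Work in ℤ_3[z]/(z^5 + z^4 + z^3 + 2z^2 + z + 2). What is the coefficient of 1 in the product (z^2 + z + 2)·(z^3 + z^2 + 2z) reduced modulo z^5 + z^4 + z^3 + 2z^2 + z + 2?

1

Multiply in ℤ_3[z]: (z^2 + z + 2)·(z^3 + z^2 + 2z) = z^5 + 2z^4 + 2z^3 + z^2 + z.
Reduce using z^5 ≡ 2z^4 + 2z^3 + z^2 + 2z + 1 (mod z^5 + z^4 + z^3 + 2z^2 + z + 2).
Reduced: z^4 + z^3 + 2z^2 + 1.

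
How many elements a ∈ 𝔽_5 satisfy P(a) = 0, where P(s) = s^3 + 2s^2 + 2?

Evaluate at each of the 5 elements of 𝔽_5:
P(0) = 2; P(1) = 0 → root; P(2) = 3; P(3) = 2; P(4) = 3.
Roots: {1}.

1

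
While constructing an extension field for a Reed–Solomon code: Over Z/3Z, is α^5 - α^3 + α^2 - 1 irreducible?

No

Write f(α) = α^5 - α^3 + α^2 - 1.
Check for roots in Z/3Z: f(0) = 2; f(1) = 0 → root; f(2) = 0 → root.
f(1) = 0, so (α − 1) divides f(α); f is reducible.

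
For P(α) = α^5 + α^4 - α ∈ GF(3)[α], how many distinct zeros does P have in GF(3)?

Evaluate at each of the 3 elements of GF(3):
P(0) = 0 → root; P(1) = 1; P(2) = 1.
Roots: {0}.

1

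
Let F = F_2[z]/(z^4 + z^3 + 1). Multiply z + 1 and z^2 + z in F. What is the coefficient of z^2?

Multiply in F_2[z]: (z + 1)·(z^2 + z) = z^3 + z.
Reduced: z^3 + z.

0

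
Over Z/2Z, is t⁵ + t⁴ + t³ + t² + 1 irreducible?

Yes

Write f(t) = t⁵ + t⁴ + t³ + t² + 1.
Check for roots in Z/2Z: f(0) = 1; f(1) = 1.
No roots, so no linear factors.
Monic irreducibles of degree 2 over GF(2): t² + t + 1.
None of them divide f (all give nonzero remainder).
No irreducible factor of degree ≤ 2 exists, so f is irreducible over GF(2).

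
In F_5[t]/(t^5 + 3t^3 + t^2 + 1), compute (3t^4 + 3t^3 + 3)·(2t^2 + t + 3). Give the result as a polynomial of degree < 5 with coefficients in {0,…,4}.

4t^4 + t^3 + 2t^2 + 2t

Multiply in F_5[t]: (3t^4 + 3t^3 + 3)·(2t^2 + t + 3) = t^6 + 4t^5 + 2t^4 + 4t^3 + t^2 + 3t + 4.
Reduce using t^5 ≡ 2t^3 + 4t^2 + 4 (mod t^5 + 3t^3 + t^2 + 1).
Reduced: 4t^4 + t^3 + 2t^2 + 2t.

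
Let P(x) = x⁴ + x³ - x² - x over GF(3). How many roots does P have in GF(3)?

3

Evaluate at each of the 3 elements of GF(3):
P(0) = 0 → root; P(1) = 0 → root; P(2) = 0 → root.
Roots: {0, 1, 2}.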